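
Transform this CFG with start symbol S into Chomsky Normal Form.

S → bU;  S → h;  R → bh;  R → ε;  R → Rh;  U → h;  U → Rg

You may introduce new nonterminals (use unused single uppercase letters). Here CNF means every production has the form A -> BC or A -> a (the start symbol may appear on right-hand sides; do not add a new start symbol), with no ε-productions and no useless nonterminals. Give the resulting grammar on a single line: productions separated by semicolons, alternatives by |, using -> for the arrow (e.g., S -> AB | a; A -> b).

S -> h | BU; A -> h; B -> b; C -> g; R -> h | BA | RA; U -> g | h | RC

Nullable: {R}; after ε-elimination: S -> h | bU; R -> h | Rh | bh; U -> g | h | Rg.
No unit productions to eliminate.
TERM: introduce B -> b, C -> g, A -> h and substitute in every rule of length ≥2.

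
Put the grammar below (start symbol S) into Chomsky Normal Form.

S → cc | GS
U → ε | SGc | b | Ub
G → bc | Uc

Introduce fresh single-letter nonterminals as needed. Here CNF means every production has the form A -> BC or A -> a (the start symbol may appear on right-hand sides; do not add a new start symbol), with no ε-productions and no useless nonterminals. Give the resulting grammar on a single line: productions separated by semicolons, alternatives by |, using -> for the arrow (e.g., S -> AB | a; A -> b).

S -> AA | GS; A -> c; B -> b; C -> GA; G -> c | BA | UA; U -> b | SC | UB

Nullable: {U}; after ε-elimination: S -> GS | cc; G -> c | Uc | bc; U -> b | Ub | SGc.
No unit productions to eliminate.
TERM: introduce B -> b, A -> c and substitute in every rule of length ≥2.
BIN: U -> SGA becomes U -> SC, C -> GA.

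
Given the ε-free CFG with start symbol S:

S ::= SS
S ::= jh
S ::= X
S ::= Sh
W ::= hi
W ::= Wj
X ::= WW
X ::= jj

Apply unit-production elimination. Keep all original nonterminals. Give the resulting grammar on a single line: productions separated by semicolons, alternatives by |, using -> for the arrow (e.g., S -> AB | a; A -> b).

Unit productions: S->X.
Unit pairs (A ⇒* B via units): (S,X).
S: inherits non-unit rules of {S, X} → SS | Sh | WW | jh | jj.
W: inherits non-unit rules of {W} → Wj | hi.
X: inherits non-unit rules of {X} → WW | jj.

S -> SS | Sh | WW | jh | jj; W -> Wj | hi; X -> WW | jj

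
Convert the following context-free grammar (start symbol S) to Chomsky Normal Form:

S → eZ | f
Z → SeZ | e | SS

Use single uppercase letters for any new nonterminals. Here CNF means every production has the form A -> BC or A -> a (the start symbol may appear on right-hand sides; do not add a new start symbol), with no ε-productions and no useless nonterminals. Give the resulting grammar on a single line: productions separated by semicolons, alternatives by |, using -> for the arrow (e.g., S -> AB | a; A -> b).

S -> f | AZ; A -> e; B -> AZ; Z -> e | SB | SS

No ε-productions.
No unit productions to eliminate.
TERM: introduce A -> e and substitute in every rule of length ≥2.
BIN: Z -> SAZ becomes Z -> SB, B -> AZ.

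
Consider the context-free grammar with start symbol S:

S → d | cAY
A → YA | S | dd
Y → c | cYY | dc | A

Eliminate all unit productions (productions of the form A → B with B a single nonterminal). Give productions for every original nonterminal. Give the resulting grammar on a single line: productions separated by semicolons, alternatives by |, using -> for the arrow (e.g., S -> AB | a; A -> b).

S -> d | cAY; A -> d | YA | dd | cAY; Y -> c | d | YA | dc | dd | cAY | cYY

Unit productions: A->S, Y->A.
Unit pairs (A ⇒* B via units): (A,S), (Y,A), (Y,S).
S: inherits non-unit rules of {S} → cAY | d.
A: inherits non-unit rules of {A, S} → YA | cAY | d | dd.
Y: inherits non-unit rules of {A, S, Y} → YA | c | cAY | cYY | d | dc | dd.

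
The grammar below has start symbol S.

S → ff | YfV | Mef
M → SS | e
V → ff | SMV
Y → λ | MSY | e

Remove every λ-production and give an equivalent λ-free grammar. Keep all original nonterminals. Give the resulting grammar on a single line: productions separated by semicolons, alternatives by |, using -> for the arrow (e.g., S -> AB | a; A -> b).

S -> fV | ff | Mef | YfV; M -> e | SS; V -> ff | SMV; Y -> e | MS | MSY

Nullable set: {Y}.
S -> YfV: Y nullable, giving YfV | fV.
Drop Y -> λ.
Y -> MSY: Y nullable, giving MS | MSY.
Unchanged (no nullable symbols): S -> Mef; S -> ff; M -> SS; M -> e; V -> SMV; V -> ff; Y -> e.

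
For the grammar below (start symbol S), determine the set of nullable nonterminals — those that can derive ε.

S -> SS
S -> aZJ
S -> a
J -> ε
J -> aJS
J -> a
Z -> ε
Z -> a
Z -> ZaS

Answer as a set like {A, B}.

{J, Z}

Directly nullable (have an ε-rule): {J, Z}.
Not nullable: S — each has a terminal in every rule's right-hand side or depends on a non-nullable symbol.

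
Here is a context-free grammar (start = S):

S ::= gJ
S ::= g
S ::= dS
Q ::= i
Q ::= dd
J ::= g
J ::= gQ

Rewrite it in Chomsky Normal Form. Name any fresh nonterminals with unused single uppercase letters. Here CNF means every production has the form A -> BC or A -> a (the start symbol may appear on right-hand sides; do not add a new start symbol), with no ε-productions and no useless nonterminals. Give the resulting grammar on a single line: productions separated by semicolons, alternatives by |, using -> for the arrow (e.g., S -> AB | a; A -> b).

No ε-productions.
No unit productions to eliminate.
TERM: introduce B -> d, A -> g and substitute in every rule of length ≥2.

S -> g | AJ | BS; A -> g; B -> d; J -> g | AQ; Q -> i | BB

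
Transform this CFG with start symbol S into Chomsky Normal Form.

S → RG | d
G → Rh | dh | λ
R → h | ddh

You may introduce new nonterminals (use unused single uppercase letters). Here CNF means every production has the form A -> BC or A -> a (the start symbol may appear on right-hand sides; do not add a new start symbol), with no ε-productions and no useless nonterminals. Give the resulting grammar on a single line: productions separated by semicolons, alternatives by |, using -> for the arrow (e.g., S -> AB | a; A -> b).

S -> d | h | BD | RG; A -> h; B -> d; C -> BA; D -> BA; G -> BA | RA; R -> h | BC

Nullable: {G}; after ε-elimination: S -> R | d | RG; G -> Rh | dh; R -> h | ddh.
After unit-elimination: S -> d | h | RG | ddh; G -> Rh | dh; R -> h | ddh.
TERM: introduce B -> d, A -> h and substitute in every rule of length ≥2.
BIN: R -> BBA becomes R -> BC, C -> BA; S -> BBA becomes S -> BD, D -> BA.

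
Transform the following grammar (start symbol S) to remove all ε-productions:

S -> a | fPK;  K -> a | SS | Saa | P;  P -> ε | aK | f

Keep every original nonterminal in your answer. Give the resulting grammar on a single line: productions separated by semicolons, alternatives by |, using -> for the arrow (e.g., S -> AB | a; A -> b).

S -> a | f | fK | fP | fPK; K -> P | a | SS | Saa; P -> a | f | aK

Nullable set: {K, P}.
S -> fPK: P, K nullable, giving f | fK | fP | fPK.
K -> P: P nullable, giving P.
Drop P -> ε.
P -> aK: K nullable, giving a | aK.
Unchanged (no nullable symbols): S -> a; K -> SS; K -> Saa; K -> a; P -> f.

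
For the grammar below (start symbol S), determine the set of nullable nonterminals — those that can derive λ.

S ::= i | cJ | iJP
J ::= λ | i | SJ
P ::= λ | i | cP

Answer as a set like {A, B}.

{J, P}

Directly nullable (have an ε-rule): {J, P}.
Not nullable: S — each has a terminal in every rule's right-hand side or depends on a non-nullable symbol.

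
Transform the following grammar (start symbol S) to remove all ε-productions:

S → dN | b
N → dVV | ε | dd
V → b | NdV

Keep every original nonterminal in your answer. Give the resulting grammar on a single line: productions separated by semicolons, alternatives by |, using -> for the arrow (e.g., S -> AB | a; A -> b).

S -> b | d | dN; N -> dd | dVV; V -> b | dV | NdV

Nullable set: {N}.
S -> dN: N nullable, giving d | dN.
Drop N -> ε.
V -> NdV: N nullable, giving NdV | dV.
Unchanged (no nullable symbols): S -> b; N -> dVV; N -> dd; V -> b.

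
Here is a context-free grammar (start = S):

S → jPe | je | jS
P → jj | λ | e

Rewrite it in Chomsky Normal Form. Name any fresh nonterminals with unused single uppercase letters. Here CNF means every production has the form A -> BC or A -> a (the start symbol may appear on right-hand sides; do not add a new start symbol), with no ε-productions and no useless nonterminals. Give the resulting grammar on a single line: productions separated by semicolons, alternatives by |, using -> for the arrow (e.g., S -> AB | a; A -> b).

S -> AB | AC | AS; A -> j; B -> e; C -> PB; P -> e | AA

Nullable: {P}; after ε-elimination: S -> jS | je | jPe; P -> e | jj.
No unit productions to eliminate.
TERM: introduce B -> e, A -> j and substitute in every rule of length ≥2.
BIN: S -> APB becomes S -> AC, C -> PB.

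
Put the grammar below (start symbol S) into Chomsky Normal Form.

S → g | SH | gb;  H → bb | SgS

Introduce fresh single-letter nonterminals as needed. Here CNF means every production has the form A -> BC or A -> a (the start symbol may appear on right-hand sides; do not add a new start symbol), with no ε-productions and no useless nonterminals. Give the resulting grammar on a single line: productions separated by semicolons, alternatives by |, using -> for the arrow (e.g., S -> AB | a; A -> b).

S -> g | AB | SH; A -> g; B -> b; C -> AS; H -> BB | SC

No ε-productions.
No unit productions to eliminate.
TERM: introduce B -> b, A -> g and substitute in every rule of length ≥2.
BIN: H -> SAS becomes H -> SC, C -> AS.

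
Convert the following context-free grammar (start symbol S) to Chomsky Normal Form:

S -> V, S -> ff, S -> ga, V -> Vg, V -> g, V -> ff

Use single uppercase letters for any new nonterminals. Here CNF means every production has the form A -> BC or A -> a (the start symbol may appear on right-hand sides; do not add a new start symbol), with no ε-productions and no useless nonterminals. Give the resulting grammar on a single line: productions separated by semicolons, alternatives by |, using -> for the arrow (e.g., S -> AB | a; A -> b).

No ε-productions.
After unit-elimination: S -> g | Vg | ff | ga; V -> g | Vg | ff.
TERM: introduce C -> a, B -> f, A -> g and substitute in every rule of length ≥2.

S -> g | AC | BB | VA; A -> g; B -> f; C -> a; V -> g | BB | VA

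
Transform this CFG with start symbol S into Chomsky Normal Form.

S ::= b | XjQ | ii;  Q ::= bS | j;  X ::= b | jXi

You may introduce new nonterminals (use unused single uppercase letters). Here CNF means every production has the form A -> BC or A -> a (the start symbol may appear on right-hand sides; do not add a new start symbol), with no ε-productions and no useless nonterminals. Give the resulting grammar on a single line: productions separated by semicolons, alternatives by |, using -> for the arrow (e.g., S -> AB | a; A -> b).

No ε-productions.
No unit productions to eliminate.
TERM: introduce A -> b, C -> i, B -> j and substitute in every rule of length ≥2.
BIN: S -> XBQ becomes S -> XD, D -> BQ; X -> BXC becomes X -> BE, E -> XC.

S -> b | CC | XD; A -> b; B -> j; C -> i; D -> BQ; E -> XC; Q -> j | AS; X -> b | BE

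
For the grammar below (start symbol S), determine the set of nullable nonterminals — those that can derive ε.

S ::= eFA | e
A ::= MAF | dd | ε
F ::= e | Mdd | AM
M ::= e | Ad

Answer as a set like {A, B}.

Directly nullable (have an ε-rule): {A}.
Not nullable: F, M, S — each has a terminal in every rule's right-hand side or depends on a non-nullable symbol.

{A}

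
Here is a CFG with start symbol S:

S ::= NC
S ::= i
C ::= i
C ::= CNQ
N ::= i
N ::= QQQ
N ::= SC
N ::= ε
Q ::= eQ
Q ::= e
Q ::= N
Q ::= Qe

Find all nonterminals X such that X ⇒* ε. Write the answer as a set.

Directly nullable (have an ε-rule): {N}.
Q is nullable via Q -> N (every symbol on the right is already known nullable).
Not nullable: C, S — each has a terminal in every rule's right-hand side or depends on a non-nullable symbol.

{N, Q}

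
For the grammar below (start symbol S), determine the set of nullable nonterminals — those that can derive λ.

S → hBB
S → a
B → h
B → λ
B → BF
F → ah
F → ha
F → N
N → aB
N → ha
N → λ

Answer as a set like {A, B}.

{B, F, N}

Directly nullable (have an ε-rule): {B, N}.
F is nullable via F -> N (every symbol on the right is already known nullable).
Not nullable: S — each has a terminal in every rule's right-hand side or depends on a non-nullable symbol.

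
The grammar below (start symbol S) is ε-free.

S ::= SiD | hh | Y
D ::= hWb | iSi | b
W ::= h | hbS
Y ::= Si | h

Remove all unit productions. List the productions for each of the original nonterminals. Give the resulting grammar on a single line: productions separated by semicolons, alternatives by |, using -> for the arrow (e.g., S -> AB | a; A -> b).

S -> h | Si | hh | SiD; D -> b | hWb | iSi; W -> h | hbS; Y -> h | Si

Unit productions: S->Y.
Unit pairs (A ⇒* B via units): (S,Y).
S: inherits non-unit rules of {S, Y} → Si | SiD | h | hh.
D: inherits non-unit rules of {D} → b | hWb | iSi.
W: inherits non-unit rules of {W} → h | hbS.
Y: inherits non-unit rules of {Y} → Si | h.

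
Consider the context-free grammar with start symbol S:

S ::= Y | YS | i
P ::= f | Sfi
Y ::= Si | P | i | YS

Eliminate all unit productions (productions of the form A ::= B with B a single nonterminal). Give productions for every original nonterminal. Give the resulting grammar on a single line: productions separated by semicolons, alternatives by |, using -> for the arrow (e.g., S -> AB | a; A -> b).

Unit productions: S->Y, Y->P.
Unit pairs (A ⇒* B via units): (S,P), (S,Y), (Y,P).
S: inherits non-unit rules of {P, S, Y} → Sfi | Si | YS | f | i.
P: inherits non-unit rules of {P} → Sfi | f.
Y: inherits non-unit rules of {P, Y} → Sfi | Si | YS | f | i.

S -> f | i | Si | YS | Sfi; P -> f | Sfi; Y -> f | i | Si | YS | Sfi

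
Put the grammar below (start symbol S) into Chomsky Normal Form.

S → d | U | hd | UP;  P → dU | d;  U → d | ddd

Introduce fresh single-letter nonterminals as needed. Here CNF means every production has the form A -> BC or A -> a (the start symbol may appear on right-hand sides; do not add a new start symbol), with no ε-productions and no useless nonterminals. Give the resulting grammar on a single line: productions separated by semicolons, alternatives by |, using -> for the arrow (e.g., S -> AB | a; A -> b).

S -> d | AC | BA | UP; A -> d; B -> h; C -> AA; D -> AA; P -> d | AU; U -> d | AD

No ε-productions.
After unit-elimination: S -> d | UP | hd | ddd; P -> d | dU; U -> d | ddd.
TERM: introduce A -> d, B -> h and substitute in every rule of length ≥2.
BIN: S -> AAA becomes S -> AC, C -> AA; U -> AAA becomes U -> AD, D -> AA.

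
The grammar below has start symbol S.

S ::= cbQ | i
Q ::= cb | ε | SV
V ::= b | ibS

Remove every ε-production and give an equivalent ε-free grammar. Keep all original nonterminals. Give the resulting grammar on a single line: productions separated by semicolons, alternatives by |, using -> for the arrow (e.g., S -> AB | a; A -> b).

Nullable set: {Q}.
S -> cbQ: Q nullable, giving cb | cbQ.
Drop Q -> ε.
Unchanged (no nullable symbols): S -> i; Q -> SV; Q -> cb; V -> b; V -> ibS.

S -> i | cb | cbQ; Q -> SV | cb; V -> b | ibS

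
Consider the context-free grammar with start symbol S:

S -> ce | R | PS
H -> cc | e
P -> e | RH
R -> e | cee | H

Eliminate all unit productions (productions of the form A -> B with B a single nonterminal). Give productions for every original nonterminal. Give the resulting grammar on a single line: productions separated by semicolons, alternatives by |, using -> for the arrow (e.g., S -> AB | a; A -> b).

S -> e | PS | cc | ce | cee; H -> e | cc; P -> e | RH; R -> e | cc | cee

Unit productions: R->H, S->R.
Unit pairs (A ⇒* B via units): (R,H), (S,H), (S,R).
S: inherits non-unit rules of {H, R, S} → PS | cc | ce | cee | e.
H: inherits non-unit rules of {H} → cc | e.
P: inherits non-unit rules of {P} → RH | e.
R: inherits non-unit rules of {H, R} → cc | cee | e.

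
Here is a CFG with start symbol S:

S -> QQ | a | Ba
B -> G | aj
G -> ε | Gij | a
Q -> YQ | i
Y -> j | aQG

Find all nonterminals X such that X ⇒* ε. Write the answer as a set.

{B, G}

Directly nullable (have an ε-rule): {G}.
B is nullable via B -> G (every symbol on the right is already known nullable).
Not nullable: Q, S, Y — each has a terminal in every rule's right-hand side or depends on a non-nullable symbol.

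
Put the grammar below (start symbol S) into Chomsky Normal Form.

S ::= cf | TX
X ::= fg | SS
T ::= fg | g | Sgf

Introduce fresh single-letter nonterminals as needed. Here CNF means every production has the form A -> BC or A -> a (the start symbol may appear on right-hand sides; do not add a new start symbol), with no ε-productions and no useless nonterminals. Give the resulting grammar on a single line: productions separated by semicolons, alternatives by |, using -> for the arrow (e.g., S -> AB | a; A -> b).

No ε-productions.
No unit productions to eliminate.
TERM: introduce A -> c, B -> f, C -> g and substitute in every rule of length ≥2.
BIN: T -> SCB becomes T -> SD, D -> CB.

S -> AB | TX; A -> c; B -> f; C -> g; D -> CB; T -> g | BC | SD; X -> BC | SS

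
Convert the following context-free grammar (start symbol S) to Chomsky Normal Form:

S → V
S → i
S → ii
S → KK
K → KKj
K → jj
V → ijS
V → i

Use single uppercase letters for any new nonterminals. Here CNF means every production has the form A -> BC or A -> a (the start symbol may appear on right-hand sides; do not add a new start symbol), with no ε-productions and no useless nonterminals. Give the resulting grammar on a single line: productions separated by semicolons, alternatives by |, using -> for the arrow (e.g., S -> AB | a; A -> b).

No ε-productions.
After unit-elimination: S -> i | KK | ii | ijS; K -> jj | KKj; V -> i | ijS.
TERM: introduce B -> i, A -> j and substitute in every rule of length ≥2.
BIN: K -> KKA becomes K -> KC, C -> KA; S -> BAS becomes S -> BD, D -> AS; V -> BAS becomes V -> BE, E -> AS.
Drop unreachable/unproductive: V.

S -> i | BB | BD | KK; A -> j; B -> i; C -> KA; D -> AS; K -> AA | KC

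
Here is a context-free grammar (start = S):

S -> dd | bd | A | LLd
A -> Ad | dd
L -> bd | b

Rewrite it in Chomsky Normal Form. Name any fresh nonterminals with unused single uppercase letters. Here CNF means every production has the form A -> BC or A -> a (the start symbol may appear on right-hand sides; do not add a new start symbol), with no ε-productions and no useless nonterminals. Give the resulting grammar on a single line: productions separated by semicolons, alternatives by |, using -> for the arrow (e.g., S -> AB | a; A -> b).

S -> AB | BB | CB | LD; A -> AB | BB; B -> d; C -> b; D -> LB; L -> b | CB

No ε-productions.
After unit-elimination: S -> Ad | bd | dd | LLd; A -> Ad | dd; L -> b | bd.
TERM: introduce C -> b, B -> d and substitute in every rule of length ≥2.
BIN: S -> LLB becomes S -> LD, D -> LB.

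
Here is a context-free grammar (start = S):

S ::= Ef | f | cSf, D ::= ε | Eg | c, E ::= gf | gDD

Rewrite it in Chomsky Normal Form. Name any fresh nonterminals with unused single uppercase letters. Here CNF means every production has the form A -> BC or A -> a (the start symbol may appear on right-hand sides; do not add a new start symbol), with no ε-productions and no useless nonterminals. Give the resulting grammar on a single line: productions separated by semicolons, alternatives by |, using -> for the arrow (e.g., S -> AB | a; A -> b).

S -> f | CG | EB; A -> g; B -> f; C -> c; D -> c | EA; E -> g | AB | AD | AF; F -> DD; G -> SB

Nullable: {D}; after ε-elimination: S -> f | Ef | cSf; D -> c | Eg; E -> g | gD | gf | gDD.
No unit productions to eliminate.
TERM: introduce C -> c, B -> f, A -> g and substitute in every rule of length ≥2.
BIN: E -> ADD becomes E -> AF, F -> DD; S -> CSB becomes S -> CG, G -> SB.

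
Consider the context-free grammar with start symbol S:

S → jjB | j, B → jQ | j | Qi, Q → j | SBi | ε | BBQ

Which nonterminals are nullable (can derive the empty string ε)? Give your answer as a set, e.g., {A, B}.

Directly nullable (have an ε-rule): {Q}.
Not nullable: B, S — each has a terminal in every rule's right-hand side or depends on a non-nullable symbol.

{Q}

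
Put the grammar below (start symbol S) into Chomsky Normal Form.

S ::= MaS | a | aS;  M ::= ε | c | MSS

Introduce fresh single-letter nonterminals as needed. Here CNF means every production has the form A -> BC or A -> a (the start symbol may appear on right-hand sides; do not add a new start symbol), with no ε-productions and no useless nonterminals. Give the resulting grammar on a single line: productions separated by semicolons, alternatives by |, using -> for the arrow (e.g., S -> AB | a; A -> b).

Nullable: {M}; after ε-elimination: S -> a | aS | MaS; M -> c | SS | MSS.
No unit productions to eliminate.
TERM: introduce A -> a and substitute in every rule of length ≥2.
BIN: M -> MSS becomes M -> MB, B -> SS; S -> MAS becomes S -> MC, C -> AS.

S -> a | AS | MC; A -> a; B -> SS; C -> AS; M -> c | MB | SS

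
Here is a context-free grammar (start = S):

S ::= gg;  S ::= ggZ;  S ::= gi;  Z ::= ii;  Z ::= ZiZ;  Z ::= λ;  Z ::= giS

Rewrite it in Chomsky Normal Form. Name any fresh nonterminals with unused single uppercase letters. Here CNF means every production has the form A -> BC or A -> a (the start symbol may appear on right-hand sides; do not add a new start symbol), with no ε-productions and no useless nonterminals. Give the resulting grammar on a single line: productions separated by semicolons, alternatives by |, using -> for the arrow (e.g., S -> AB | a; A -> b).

Nullable: {Z}; after ε-elimination: S -> gg | gi | ggZ; Z -> i | Zi | iZ | ii | ZiZ | giS.
No unit productions to eliminate.
TERM: introduce A -> g, B -> i and substitute in every rule of length ≥2.
BIN: S -> AAZ becomes S -> AC, C -> AZ; Z -> ABS becomes Z -> AD, D -> BS; Z -> ZBZ becomes Z -> ZE, E -> BZ.

S -> AA | AB | AC; A -> g; B -> i; C -> AZ; D -> BS; E -> BZ; Z -> i | AD | BB | BZ | ZB | ZE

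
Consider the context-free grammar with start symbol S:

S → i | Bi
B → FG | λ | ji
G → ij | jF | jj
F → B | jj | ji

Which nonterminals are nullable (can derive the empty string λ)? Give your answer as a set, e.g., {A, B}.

Directly nullable (have an ε-rule): {B}.
F is nullable via F -> B (every symbol on the right is already known nullable).
Not nullable: G, S — each has a terminal in every rule's right-hand side or depends on a non-nullable symbol.

{B, F}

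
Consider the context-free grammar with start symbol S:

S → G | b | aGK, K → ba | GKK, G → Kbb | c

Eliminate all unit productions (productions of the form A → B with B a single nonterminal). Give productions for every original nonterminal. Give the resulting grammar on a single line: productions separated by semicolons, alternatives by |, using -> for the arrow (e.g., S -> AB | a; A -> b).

Unit productions: S->G.
Unit pairs (A ⇒* B via units): (S,G).
S: inherits non-unit rules of {G, S} → Kbb | aGK | b | c.
G: inherits non-unit rules of {G} → Kbb | c.
K: inherits non-unit rules of {K} → GKK | ba.

S -> b | c | Kbb | aGK; G -> c | Kbb; K -> ba | GKK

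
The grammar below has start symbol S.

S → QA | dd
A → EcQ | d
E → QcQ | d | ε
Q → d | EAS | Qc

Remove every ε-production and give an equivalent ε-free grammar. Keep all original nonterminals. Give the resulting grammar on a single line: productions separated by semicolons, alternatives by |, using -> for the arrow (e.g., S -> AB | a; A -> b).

S -> QA | dd; A -> d | cQ | EcQ; E -> d | QcQ; Q -> d | AS | Qc | EAS

Nullable set: {E}.
A -> EcQ: E nullable, giving EcQ | cQ.
Drop E -> ε.
Q -> EAS: E nullable, giving AS | EAS.
Unchanged (no nullable symbols): S -> QA; S -> dd; A -> d; E -> QcQ; E -> d; Q -> Qc; Q -> d.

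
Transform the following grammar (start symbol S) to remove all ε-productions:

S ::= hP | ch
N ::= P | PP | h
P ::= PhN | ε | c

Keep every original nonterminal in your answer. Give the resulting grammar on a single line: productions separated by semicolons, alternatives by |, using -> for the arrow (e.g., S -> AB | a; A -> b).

Nullable set: {N, P}.
S -> hP: P nullable, giving h | hP.
N -> P: P nullable, giving P.
N -> PP: P, P nullable, giving P | PP.
Drop P -> ε.
P -> PhN: P, N nullable, giving Ph | PhN | h | hN.
Unchanged (no nullable symbols): S -> ch; N -> h; P -> c.

S -> h | ch | hP; N -> P | h | PP; P -> c | h | Ph | hN | PhN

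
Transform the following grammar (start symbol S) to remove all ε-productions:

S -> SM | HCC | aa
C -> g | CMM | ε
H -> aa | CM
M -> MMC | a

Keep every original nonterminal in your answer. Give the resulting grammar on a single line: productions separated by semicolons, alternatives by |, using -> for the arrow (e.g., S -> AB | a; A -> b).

Nullable set: {C}.
S -> HCC: C, C nullable, giving H | HC | HCC.
Drop C -> ε.
C -> CMM: C nullable, giving CMM | MM.
H -> CM: C nullable, giving CM | M.
M -> MMC: C nullable, giving MM | MMC.
Unchanged (no nullable symbols): S -> SM; S -> aa; C -> g; H -> aa; M -> a.

S -> H | HC | SM | aa | HCC; C -> g | MM | CMM; H -> M | CM | aa; M -> a | MM | MMC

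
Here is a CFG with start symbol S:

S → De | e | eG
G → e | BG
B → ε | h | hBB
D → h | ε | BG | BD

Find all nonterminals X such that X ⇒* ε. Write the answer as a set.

{B, D}

Directly nullable (have an ε-rule): {B, D}.
Not nullable: G, S — each has a terminal in every rule's right-hand side or depends on a non-nullable symbol.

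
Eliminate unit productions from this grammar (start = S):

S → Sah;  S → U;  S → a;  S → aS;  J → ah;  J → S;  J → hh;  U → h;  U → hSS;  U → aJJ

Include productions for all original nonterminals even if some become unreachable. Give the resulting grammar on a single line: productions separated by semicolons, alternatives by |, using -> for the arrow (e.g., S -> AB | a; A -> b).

S -> a | h | aS | Sah | aJJ | hSS; J -> a | h | aS | ah | hh | Sah | aJJ | hSS; U -> h | aJJ | hSS

Unit productions: J->S, S->U.
Unit pairs (A ⇒* B via units): (J,S), (J,U), (S,U).
S: inherits non-unit rules of {S, U} → Sah | a | aJJ | aS | h | hSS.
J: inherits non-unit rules of {J, S, U} → Sah | a | aJJ | aS | ah | h | hSS | hh.
U: inherits non-unit rules of {U} → aJJ | h | hSS.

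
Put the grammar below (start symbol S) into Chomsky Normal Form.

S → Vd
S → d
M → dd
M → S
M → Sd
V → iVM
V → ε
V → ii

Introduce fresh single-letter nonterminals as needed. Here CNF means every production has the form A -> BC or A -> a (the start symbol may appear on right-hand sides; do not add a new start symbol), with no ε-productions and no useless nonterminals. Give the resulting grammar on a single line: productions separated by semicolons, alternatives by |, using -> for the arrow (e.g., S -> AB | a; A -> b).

S -> d | VA; A -> d; B -> i; C -> VM; M -> d | AA | SA | VA; V -> BB | BC | BM

Nullable: {V}; after ε-elimination: S -> d | Vd; M -> S | Sd | dd; V -> iM | ii | iVM.
After unit-elimination: S -> d | Vd; M -> d | Sd | Vd | dd; V -> iM | ii | iVM.
TERM: introduce A -> d, B -> i and substitute in every rule of length ≥2.
BIN: V -> BVM becomes V -> BC, C -> VM.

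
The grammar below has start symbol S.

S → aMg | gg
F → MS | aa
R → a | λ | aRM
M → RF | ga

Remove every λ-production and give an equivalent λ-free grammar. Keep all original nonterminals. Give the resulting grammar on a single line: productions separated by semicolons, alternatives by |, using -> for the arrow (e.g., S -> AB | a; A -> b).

Nullable set: {R}.
M -> RF: R nullable, giving F | RF.
Drop R -> λ.
R -> aRM: R nullable, giving aM | aRM.
Unchanged (no nullable symbols): S -> aMg; S -> gg; F -> MS; F -> aa; M -> ga; R -> a.

S -> gg | aMg; F -> MS | aa; M -> F | RF | ga; R -> a | aM | aRM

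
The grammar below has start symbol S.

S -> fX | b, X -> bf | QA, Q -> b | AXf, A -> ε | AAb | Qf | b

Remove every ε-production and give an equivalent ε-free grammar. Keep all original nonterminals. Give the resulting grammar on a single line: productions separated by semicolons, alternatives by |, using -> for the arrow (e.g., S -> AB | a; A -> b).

Nullable set: {A}.
Drop A -> ε.
A -> AAb: A, A nullable, giving AAb | Ab | b.
Q -> AXf: A nullable, giving AXf | Xf.
X -> QA: A nullable, giving Q | QA.
Unchanged (no nullable symbols): S -> b; S -> fX; A -> Qf; A -> b; Q -> b; X -> bf.

S -> b | fX; A -> b | Ab | Qf | AAb; Q -> b | Xf | AXf; X -> Q | QA | bf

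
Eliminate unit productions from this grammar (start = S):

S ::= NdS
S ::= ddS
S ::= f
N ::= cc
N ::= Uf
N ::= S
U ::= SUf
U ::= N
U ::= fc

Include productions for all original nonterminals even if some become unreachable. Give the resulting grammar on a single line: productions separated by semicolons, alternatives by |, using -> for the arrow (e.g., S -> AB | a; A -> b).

S -> f | NdS | ddS; N -> f | Uf | cc | NdS | ddS; U -> f | Uf | cc | fc | NdS | SUf | ddS

Unit productions: N->S, U->N.
Unit pairs (A ⇒* B via units): (N,S), (U,N), (U,S).
S: inherits non-unit rules of {S} → NdS | ddS | f.
N: inherits non-unit rules of {N, S} → NdS | Uf | cc | ddS | f.
U: inherits non-unit rules of {N, S, U} → NdS | SUf | Uf | cc | ddS | f | fc.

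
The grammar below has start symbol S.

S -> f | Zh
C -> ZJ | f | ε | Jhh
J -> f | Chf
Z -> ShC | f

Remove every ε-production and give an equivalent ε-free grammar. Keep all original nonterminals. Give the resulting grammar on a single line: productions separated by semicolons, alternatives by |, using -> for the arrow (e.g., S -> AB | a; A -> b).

S -> f | Zh; C -> f | ZJ | Jhh; J -> f | hf | Chf; Z -> f | Sh | ShC

Nullable set: {C}.
Drop C -> ε.
J -> Chf: C nullable, giving Chf | hf.
Z -> ShC: C nullable, giving Sh | ShC.
Unchanged (no nullable symbols): S -> Zh; S -> f; C -> Jhh; C -> ZJ; C -> f; J -> f; Z -> f.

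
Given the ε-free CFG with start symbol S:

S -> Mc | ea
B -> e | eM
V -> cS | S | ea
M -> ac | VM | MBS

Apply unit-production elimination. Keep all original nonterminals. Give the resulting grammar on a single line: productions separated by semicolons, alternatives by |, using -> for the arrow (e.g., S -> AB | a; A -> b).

Unit productions: V->S.
Unit pairs (A ⇒* B via units): (V,S).
S: inherits non-unit rules of {S} → Mc | ea.
B: inherits non-unit rules of {B} → e | eM.
M: inherits non-unit rules of {M} → MBS | VM | ac.
V: inherits non-unit rules of {S, V} → Mc | cS | ea.

S -> Mc | ea; B -> e | eM; M -> VM | ac | MBS; V -> Mc | cS | ea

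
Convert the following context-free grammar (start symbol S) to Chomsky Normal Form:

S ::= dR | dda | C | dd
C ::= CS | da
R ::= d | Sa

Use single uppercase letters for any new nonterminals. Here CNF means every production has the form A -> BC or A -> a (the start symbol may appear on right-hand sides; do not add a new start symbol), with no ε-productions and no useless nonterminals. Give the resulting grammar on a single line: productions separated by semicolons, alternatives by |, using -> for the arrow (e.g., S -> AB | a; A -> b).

S -> AA | AB | AD | AR | CS; A -> d; B -> a; C -> AB | CS; D -> AB; R -> d | SB

No ε-productions.
After unit-elimination: S -> CS | dR | da | dd | dda; C -> CS | da; R -> d | Sa.
TERM: introduce B -> a, A -> d and substitute in every rule of length ≥2.
BIN: S -> AAB becomes S -> AD, D -> AB.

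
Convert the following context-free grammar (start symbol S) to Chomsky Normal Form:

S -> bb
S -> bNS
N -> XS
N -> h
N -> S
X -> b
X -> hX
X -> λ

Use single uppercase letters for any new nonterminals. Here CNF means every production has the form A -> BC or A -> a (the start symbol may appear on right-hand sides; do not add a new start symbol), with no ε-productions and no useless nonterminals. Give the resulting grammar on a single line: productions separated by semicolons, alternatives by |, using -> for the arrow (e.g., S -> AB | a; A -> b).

Nullable: {X}; after ε-elimination: S -> bb | bNS; N -> S | h | XS; X -> b | h | hX.
After unit-elimination: S -> bb | bNS; N -> h | XS | bb | bNS; X -> b | h | hX.
TERM: introduce A -> b, B -> h and substitute in every rule of length ≥2.
BIN: N -> ANS becomes N -> AC, C -> NS; S -> ANS becomes S -> AD, D -> NS.

S -> AA | AD; A -> b; B -> h; C -> NS; D -> NS; N -> h | AA | AC | XS; X -> b | h | BX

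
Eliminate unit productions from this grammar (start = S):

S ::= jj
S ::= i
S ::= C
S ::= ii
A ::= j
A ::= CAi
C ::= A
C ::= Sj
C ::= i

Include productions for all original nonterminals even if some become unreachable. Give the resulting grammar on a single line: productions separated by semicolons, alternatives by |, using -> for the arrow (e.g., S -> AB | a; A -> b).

Unit productions: C->A, S->C.
Unit pairs (A ⇒* B via units): (C,A), (S,A), (S,C).
S: inherits non-unit rules of {A, C, S} → CAi | Sj | i | ii | j | jj.
A: inherits non-unit rules of {A} → CAi | j.
C: inherits non-unit rules of {A, C} → CAi | Sj | i | j.

S -> i | j | Sj | ii | jj | CAi; A -> j | CAi; C -> i | j | Sj | CAi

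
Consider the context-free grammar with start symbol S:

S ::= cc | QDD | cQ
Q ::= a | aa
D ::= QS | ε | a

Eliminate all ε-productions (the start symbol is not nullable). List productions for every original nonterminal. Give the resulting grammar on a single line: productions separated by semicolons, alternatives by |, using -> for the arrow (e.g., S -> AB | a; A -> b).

Nullable set: {D}.
S -> QDD: D, D nullable, giving Q | QD | QDD.
Drop D -> ε.
Unchanged (no nullable symbols): S -> cQ; S -> cc; D -> QS; D -> a; Q -> a; Q -> aa.

S -> Q | QD | cQ | cc | QDD; D -> a | QS; Q -> a | aa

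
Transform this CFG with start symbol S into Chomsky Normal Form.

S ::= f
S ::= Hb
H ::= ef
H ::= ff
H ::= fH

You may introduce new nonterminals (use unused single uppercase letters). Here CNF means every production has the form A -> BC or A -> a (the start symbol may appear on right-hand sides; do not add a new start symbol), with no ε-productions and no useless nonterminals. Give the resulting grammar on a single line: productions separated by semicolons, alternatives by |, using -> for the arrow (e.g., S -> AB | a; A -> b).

No ε-productions.
No unit productions to eliminate.
TERM: introduce C -> b, A -> e, B -> f and substitute in every rule of length ≥2.

S -> f | HC; A -> e; B -> f; C -> b; H -> AB | BB | BH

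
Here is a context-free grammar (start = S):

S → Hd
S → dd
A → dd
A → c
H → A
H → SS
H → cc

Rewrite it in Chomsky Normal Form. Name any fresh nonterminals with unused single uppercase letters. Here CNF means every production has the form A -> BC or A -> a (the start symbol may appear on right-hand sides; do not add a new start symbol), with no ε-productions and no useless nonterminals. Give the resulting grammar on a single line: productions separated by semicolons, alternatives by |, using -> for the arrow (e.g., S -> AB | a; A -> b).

S -> BB | HB; B -> d; C -> c; H -> c | BB | CC | SS

No ε-productions.
After unit-elimination: S -> Hd | dd; A -> c | dd; H -> c | SS | cc | dd.
TERM: introduce C -> c, B -> d and substitute in every rule of length ≥2.
Drop unreachable/unproductive: A.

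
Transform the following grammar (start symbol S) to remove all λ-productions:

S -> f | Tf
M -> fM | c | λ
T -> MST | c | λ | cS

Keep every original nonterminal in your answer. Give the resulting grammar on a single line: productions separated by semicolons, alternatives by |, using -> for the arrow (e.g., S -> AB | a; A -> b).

Nullable set: {M, T}.
S -> Tf: T nullable, giving Tf | f.
Drop M -> λ.
M -> fM: M nullable, giving f | fM.
Drop T -> λ.
T -> MST: M, T nullable, giving MS | MST | S | ST.
Unchanged (no nullable symbols): S -> f; M -> c; T -> c; T -> cS.

S -> f | Tf; M -> c | f | fM; T -> S | c | MS | ST | cS | MST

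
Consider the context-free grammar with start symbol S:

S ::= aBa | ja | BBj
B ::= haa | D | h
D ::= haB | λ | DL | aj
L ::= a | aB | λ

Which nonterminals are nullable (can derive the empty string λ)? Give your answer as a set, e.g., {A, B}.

Directly nullable (have an ε-rule): {D, L}.
B is nullable via B -> D (every symbol on the right is already known nullable).
Not nullable: S — each has a terminal in every rule's right-hand side or depends on a non-nullable symbol.

{B, D, L}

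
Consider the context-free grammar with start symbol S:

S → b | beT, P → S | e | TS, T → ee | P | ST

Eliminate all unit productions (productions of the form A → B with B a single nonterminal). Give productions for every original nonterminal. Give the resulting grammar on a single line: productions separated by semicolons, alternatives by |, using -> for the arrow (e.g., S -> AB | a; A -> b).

S -> b | beT; P -> b | e | TS | beT; T -> b | e | ST | TS | ee | beT

Unit productions: P->S, T->P.
Unit pairs (A ⇒* B via units): (P,S), (T,P), (T,S).
S: inherits non-unit rules of {S} → b | beT.
P: inherits non-unit rules of {P, S} → TS | b | beT | e.
T: inherits non-unit rules of {P, S, T} → ST | TS | b | beT | e | ee.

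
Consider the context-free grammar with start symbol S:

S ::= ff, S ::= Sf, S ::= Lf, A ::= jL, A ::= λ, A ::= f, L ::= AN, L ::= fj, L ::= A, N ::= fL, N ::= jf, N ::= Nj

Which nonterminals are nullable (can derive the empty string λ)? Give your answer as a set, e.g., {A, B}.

Directly nullable (have an ε-rule): {A}.
L is nullable via L -> A (every symbol on the right is already known nullable).
Not nullable: N, S — each has a terminal in every rule's right-hand side or depends on a non-nullable symbol.

{A, L}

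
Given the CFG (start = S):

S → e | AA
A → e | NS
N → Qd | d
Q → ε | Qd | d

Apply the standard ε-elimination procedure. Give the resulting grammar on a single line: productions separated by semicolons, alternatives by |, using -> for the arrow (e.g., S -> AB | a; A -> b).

S -> e | AA; A -> e | NS; N -> d | Qd; Q -> d | Qd

Nullable set: {Q}.
N -> Qd: Q nullable, giving Qd | d.
Drop Q -> ε.
Q -> Qd: Q nullable, giving Qd | d.
Unchanged (no nullable symbols): S -> AA; S -> e; A -> NS; A -> e; N -> d; Q -> d.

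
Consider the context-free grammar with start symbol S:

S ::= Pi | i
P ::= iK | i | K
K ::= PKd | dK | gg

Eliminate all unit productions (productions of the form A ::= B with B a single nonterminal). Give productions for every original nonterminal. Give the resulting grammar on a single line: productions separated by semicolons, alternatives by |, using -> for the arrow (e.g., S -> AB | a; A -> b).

Unit productions: P->K.
Unit pairs (A ⇒* B via units): (P,K).
S: inherits non-unit rules of {S} → Pi | i.
K: inherits non-unit rules of {K} → PKd | dK | gg.
P: inherits non-unit rules of {K, P} → PKd | dK | gg | i | iK.

S -> i | Pi; K -> dK | gg | PKd; P -> i | dK | gg | iK | PKd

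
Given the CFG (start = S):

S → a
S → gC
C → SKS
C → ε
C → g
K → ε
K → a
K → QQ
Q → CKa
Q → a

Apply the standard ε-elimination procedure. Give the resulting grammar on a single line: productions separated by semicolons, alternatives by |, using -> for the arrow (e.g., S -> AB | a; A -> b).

Nullable set: {C, K}.
S -> gC: C nullable, giving g | gC.
Drop C -> ε.
C -> SKS: K nullable, giving SKS | SS.
Drop K -> ε.
Q -> CKa: C, K nullable, giving CKa | Ca | Ka | a.
Unchanged (no nullable symbols): S -> a; C -> g; K -> QQ; K -> a; Q -> a.

S -> a | g | gC; C -> g | SS | SKS; K -> a | QQ; Q -> a | Ca | Ka | CKa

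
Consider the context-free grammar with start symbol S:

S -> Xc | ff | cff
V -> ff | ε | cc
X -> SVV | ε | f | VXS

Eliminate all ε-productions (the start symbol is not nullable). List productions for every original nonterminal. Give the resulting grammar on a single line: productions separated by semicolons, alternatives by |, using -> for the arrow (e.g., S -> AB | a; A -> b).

S -> c | Xc | ff | cff; V -> cc | ff; X -> S | f | SV | VS | XS | SVV | VXS

Nullable set: {V, X}.
S -> Xc: X nullable, giving Xc | c.
Drop V -> ε.
Drop X -> ε.
X -> SVV: V, V nullable, giving S | SV | SVV.
X -> VXS: V, X nullable, giving S | VS | VXS | XS.
Unchanged (no nullable symbols): S -> cff; S -> ff; V -> cc; V -> ff; X -> f.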